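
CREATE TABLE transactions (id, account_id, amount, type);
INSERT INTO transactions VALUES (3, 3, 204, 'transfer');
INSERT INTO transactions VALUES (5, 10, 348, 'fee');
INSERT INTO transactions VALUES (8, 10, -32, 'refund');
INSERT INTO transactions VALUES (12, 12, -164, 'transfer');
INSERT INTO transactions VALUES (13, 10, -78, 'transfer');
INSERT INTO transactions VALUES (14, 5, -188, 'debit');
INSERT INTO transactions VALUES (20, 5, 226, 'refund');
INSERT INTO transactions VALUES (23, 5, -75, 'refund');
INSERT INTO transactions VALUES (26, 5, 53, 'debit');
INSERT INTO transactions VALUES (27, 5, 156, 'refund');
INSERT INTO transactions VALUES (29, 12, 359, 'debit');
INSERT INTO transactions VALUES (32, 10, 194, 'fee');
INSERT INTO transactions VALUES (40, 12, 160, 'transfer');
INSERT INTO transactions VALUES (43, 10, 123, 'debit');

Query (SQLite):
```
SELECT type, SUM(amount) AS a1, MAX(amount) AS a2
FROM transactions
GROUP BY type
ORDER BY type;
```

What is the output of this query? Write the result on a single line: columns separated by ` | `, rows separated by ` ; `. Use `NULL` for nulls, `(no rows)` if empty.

debit | 347 | 359 ; fee | 542 | 348 ; refund | 275 | 226 ; transfer | 122 | 204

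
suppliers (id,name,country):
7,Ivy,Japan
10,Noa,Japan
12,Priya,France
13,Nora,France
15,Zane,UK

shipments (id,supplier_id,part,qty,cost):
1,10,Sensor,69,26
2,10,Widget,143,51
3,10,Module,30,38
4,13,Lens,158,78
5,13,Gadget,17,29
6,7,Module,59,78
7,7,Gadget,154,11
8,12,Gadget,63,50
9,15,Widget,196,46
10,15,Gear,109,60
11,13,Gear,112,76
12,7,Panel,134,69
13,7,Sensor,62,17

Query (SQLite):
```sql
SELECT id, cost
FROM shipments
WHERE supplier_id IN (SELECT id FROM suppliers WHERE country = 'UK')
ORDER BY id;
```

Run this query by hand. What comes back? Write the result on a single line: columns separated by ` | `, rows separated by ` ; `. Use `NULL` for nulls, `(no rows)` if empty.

9 | 46 ; 10 | 60

Inner query: suppliers.id where country = 'UK'.
Outer: keep shipments rows whose supplier_id is in that set.
Inner query → {15}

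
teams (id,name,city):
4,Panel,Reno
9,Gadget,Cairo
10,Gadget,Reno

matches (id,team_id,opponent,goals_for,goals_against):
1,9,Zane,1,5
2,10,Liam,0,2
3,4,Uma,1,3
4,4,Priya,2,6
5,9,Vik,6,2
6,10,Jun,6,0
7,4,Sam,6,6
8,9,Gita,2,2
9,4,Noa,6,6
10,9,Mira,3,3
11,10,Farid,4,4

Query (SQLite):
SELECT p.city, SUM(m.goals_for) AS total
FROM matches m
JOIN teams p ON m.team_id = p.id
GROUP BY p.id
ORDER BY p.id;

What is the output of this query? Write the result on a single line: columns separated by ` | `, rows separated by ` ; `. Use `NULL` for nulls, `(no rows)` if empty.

Reno | 15 ; Cairo | 12 ; Reno | 10

Join each matches row to its teams via team_id.
Group joined rows by teams.id; compute SUM(m.goals_for) per group.
  4: ids {3, 4, 7, 9} → SUM(m.goals_for)=15
  9: ids {1, 5, 8, 10} → SUM(m.goals_for)=12
  10: ids {2, 6, 11} → SUM(m.goals_for)=10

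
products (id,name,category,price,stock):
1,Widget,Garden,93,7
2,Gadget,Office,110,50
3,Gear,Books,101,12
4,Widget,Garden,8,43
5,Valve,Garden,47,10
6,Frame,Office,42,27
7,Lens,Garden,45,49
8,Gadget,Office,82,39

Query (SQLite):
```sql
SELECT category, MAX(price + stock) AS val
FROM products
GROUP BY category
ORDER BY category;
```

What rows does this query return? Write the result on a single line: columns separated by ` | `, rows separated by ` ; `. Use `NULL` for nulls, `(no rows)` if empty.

Books | 113 ; Garden | 100 ; Office | 160

For each row compute price + stock.
Group by category; take MAX of the expression per group.
  Books: ids {3} → MAX(price + stock)=113
  Garden: ids {1, 4, 5, 7} → MAX(price + stock)=100
  Office: ids {2, 6, 8} → MAX(price + stock)=160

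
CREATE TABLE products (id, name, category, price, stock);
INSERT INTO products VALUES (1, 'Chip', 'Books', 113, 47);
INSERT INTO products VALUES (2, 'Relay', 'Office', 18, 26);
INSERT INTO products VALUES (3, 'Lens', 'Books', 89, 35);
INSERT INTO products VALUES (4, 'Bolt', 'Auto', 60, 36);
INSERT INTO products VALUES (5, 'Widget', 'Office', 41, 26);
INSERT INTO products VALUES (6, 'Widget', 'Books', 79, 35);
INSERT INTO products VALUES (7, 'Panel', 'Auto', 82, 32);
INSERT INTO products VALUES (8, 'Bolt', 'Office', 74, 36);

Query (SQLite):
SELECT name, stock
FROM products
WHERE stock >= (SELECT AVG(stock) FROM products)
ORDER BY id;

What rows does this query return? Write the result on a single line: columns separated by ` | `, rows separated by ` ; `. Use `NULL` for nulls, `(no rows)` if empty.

Chip | 47 ; Lens | 35 ; Bolt | 36 ; Widget | 35 ; Bolt | 36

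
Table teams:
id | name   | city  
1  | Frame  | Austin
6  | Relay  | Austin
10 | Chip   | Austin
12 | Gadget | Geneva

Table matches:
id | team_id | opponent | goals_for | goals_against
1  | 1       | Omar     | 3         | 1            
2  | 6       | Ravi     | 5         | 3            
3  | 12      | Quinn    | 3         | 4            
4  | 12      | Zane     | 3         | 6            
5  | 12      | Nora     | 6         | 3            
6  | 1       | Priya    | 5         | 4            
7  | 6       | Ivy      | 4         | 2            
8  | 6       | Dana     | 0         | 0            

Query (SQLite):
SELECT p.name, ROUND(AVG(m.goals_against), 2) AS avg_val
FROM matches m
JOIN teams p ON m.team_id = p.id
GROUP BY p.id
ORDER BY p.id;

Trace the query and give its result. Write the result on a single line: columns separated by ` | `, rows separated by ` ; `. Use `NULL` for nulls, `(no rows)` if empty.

Join each matches row to its teams via team_id.
Group joined rows by teams.id; compute ROUND(AVG(m.goals_against), 2) per group.
  1: ids {1, 6} → ROUND(AVG(m.goals_against), 2)=2.5
  6: ids {2, 7, 8} → ROUND(AVG(m.goals_against), 2)=1.67
  12: ids {3, 4, 5} → ROUND(AVG(m.goals_against), 2)=4.33

Frame | 2.5 ; Relay | 1.67 ; Gadget | 4.33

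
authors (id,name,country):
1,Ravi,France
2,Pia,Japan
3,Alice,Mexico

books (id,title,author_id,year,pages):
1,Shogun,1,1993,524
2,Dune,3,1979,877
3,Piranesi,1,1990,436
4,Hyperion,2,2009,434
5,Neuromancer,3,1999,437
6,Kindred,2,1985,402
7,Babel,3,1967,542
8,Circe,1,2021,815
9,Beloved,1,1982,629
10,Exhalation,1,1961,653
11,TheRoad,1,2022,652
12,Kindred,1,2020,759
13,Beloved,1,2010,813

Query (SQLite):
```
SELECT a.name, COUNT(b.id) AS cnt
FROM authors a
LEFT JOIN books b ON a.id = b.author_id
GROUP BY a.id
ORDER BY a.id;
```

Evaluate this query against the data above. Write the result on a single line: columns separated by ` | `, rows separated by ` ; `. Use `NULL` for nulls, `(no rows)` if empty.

LEFT JOIN keeps every authors row; unmatched ones get NULL for books columns.
Group by authors.id and compute COUNT(b.id). COUNT(col) of an all-NULL group is 0.
  1: ids {1, 3, 8, 9, 10, 11, 12, 13} → COUNT(b.id)=8
  2: ids {4, 6} → COUNT(b.id)=2
  3: ids {2, 5, 7} → COUNT(b.id)=3

Ravi | 8 ; Pia | 2 ; Alice | 3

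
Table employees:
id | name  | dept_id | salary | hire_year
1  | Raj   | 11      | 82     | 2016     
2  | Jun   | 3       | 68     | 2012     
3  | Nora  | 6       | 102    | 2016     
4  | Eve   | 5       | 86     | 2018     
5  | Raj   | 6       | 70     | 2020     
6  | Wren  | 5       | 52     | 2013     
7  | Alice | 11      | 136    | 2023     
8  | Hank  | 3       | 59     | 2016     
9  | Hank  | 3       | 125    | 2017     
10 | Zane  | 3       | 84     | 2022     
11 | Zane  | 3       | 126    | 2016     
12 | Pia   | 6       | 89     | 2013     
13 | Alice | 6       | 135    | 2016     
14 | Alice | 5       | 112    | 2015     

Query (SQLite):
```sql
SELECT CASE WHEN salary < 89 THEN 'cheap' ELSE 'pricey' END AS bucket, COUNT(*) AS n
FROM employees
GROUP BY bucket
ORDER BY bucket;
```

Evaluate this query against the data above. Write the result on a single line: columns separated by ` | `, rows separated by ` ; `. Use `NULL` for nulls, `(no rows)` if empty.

cheap | 7 ; pricey | 7

Bucket rows by salary < 89 → 'cheap' else 'pricey'; count each bucket.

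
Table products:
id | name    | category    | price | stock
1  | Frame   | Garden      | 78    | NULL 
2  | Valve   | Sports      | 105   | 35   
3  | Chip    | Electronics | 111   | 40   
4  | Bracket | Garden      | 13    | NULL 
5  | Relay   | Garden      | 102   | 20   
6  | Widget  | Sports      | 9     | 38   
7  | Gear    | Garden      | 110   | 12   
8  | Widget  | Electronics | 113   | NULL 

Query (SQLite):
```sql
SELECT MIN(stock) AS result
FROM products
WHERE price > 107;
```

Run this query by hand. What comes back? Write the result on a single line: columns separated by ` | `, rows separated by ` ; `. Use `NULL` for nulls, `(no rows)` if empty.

12

Rows where price > 107 → stock values: [40, 12, NULL].
MIN of non-NULL values = 12.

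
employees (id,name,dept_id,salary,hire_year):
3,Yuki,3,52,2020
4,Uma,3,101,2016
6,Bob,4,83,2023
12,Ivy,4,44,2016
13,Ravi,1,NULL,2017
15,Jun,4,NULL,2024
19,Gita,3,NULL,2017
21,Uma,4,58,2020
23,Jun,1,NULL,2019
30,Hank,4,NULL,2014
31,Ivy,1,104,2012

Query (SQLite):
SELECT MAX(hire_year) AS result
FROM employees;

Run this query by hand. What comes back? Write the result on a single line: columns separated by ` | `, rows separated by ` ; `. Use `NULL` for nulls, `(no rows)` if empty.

2024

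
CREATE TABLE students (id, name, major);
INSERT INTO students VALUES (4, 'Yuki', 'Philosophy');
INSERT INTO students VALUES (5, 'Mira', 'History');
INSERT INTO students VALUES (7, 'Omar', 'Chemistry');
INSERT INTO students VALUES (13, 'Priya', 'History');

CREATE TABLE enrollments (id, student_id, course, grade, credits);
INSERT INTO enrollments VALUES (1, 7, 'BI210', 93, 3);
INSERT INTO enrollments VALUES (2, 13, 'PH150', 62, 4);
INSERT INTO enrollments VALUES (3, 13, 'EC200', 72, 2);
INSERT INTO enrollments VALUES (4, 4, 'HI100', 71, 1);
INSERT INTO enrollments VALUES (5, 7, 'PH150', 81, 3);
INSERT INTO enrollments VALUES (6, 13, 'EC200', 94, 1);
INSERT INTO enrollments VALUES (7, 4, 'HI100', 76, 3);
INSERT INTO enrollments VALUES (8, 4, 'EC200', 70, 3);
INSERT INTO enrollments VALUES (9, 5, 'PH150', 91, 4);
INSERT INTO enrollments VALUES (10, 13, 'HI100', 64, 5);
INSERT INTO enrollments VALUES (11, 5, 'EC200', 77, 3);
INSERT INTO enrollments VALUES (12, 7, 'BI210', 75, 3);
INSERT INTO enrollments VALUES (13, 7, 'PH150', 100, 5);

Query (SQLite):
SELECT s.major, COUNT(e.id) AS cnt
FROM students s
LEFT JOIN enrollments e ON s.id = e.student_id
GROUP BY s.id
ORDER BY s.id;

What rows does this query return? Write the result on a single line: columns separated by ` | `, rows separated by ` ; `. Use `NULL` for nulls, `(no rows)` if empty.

LEFT JOIN keeps every students row; unmatched ones get NULL for enrollments columns.
Group by students.id and compute COUNT(e.id). COUNT(col) of an all-NULL group is 0.
  4: ids {4, 7, 8} → COUNT(e.id)=3
  5: ids {9, 11} → COUNT(e.id)=2
  7: ids {1, 5, 12, 13} → COUNT(e.id)=4
  13: ids {2, 3, 6, 10} → COUNT(e.id)=4

Philosophy | 3 ; History | 2 ; Chemistry | 4 ; History | 4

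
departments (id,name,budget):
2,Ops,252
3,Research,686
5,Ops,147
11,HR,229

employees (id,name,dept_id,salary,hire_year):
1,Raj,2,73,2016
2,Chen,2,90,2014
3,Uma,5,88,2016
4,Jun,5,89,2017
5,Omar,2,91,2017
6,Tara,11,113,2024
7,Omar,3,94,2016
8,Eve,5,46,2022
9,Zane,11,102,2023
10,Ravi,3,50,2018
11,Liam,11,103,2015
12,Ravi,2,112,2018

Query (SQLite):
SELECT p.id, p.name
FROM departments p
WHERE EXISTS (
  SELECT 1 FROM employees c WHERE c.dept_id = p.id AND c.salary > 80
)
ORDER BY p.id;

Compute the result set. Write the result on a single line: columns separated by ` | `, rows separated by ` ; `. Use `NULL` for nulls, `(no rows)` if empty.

For each departments row, check whether any employees with matching dept_id has salary > 80.
Keep rows where that is true.

2 | Ops ; 3 | Research ; 5 | Ops ; 11 | HR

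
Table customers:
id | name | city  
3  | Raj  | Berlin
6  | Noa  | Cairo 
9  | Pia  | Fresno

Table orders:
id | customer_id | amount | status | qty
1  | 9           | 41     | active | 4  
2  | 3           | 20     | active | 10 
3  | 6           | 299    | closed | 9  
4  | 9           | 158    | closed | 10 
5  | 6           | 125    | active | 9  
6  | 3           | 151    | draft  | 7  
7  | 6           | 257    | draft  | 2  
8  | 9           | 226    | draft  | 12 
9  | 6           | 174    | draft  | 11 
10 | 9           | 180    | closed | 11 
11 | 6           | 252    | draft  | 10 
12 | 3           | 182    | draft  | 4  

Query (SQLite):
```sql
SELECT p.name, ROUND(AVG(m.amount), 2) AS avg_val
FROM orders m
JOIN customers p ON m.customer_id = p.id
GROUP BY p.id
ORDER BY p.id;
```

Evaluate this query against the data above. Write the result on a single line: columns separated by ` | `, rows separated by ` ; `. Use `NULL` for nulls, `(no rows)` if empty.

Raj | 117.67 ; Noa | 221.4 ; Pia | 151.25

Join each orders row to its customers via customer_id.
Group joined rows by customers.id; compute ROUND(AVG(m.amount), 2) per group.
  3: ids {2, 6, 12} → ROUND(AVG(m.amount), 2)=117.67
  6: ids {3, 5, 7, 9, 11} → ROUND(AVG(m.amount), 2)=221.4
  9: ids {1, 4, 8, 10} → ROUND(AVG(m.amount), 2)=151.25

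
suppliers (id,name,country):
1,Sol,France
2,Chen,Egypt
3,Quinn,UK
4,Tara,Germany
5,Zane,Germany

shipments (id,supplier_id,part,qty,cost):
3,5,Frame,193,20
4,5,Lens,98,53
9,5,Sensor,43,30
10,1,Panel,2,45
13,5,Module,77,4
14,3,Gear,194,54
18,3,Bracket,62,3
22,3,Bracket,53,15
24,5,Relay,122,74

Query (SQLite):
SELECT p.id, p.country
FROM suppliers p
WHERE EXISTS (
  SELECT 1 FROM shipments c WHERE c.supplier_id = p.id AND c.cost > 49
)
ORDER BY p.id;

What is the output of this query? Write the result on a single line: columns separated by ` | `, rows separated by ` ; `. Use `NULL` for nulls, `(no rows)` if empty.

For each suppliers row, check whether any shipments with matching supplier_id has cost > 49.
Keep rows where that is true.

3 | UK ; 5 | Germany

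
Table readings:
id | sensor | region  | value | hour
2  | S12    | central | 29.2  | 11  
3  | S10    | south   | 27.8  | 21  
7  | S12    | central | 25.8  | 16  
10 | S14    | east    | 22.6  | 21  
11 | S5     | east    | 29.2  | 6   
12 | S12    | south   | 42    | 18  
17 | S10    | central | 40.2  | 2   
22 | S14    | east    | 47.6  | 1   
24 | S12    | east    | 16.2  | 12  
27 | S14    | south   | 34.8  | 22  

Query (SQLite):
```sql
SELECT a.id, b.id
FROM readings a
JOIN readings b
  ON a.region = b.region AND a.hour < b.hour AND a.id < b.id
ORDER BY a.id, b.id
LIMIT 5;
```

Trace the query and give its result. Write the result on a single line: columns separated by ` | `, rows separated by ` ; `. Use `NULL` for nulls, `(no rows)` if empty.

Pairs (a,b) with same region, a.hour < b.hour, a.id < b.id.
region groups: central:{2,7,17} east:{10,11,22,24} south:{3,12,27}
Ordered by (a.id, b.id); first 5.

2 | 7 ; 3 | 27 ; 11 | 24 ; 12 | 27 ; 22 | 24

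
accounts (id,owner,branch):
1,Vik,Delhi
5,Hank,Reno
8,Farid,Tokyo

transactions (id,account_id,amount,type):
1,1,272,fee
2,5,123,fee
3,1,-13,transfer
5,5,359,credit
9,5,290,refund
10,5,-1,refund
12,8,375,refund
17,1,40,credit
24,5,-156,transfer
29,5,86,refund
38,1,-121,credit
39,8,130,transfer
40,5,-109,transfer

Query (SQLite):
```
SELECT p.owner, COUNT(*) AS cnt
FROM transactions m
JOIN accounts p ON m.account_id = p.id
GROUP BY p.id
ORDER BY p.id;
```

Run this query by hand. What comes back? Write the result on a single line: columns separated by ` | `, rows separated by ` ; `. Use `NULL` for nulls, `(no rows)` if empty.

Vik | 4 ; Hank | 7 ; Farid | 2

Join each transactions row to its accounts via account_id.
Group joined rows by accounts.id; compute COUNT(*) per group.
  1: ids {1, 3, 17, 38} → COUNT(*)=4
  5: ids {2, 5, 9, 10, 24, 29, 40} → COUNT(*)=7
  8: ids {12, 39} → COUNT(*)=2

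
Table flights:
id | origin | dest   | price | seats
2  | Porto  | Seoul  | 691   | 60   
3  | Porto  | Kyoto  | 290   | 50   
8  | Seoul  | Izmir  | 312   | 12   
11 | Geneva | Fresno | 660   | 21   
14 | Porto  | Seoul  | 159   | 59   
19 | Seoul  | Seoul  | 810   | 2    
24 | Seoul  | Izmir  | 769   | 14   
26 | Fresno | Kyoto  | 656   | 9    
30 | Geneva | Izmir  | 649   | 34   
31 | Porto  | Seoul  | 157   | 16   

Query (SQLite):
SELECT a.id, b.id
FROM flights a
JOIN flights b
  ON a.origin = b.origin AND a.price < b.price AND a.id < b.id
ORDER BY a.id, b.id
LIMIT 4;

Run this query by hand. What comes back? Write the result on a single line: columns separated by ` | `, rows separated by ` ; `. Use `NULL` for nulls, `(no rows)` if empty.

Pairs (a,b) with same origin, a.price < b.price, a.id < b.id.
origin groups: Fresno:{26} Geneva:{11,30} Porto:{2,3,14,31} Seoul:{8,19,24}
Ordered by (a.id, b.id); first 4.

8 | 19 ; 8 | 24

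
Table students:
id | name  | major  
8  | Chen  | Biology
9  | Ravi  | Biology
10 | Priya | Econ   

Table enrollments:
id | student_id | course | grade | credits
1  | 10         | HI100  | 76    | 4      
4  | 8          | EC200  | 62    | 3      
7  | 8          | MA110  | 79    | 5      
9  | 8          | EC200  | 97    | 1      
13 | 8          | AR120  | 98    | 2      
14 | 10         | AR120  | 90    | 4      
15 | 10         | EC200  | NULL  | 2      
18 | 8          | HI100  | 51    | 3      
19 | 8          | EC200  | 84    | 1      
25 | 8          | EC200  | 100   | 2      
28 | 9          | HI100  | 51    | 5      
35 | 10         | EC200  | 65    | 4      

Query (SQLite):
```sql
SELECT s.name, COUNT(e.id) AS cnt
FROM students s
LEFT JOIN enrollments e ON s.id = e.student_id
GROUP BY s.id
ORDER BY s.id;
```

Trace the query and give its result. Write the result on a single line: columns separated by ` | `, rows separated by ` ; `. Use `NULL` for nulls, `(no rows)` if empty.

Chen | 7 ; Ravi | 1 ; Priya | 4

LEFT JOIN keeps every students row; unmatched ones get NULL for enrollments columns.
Group by students.id and compute COUNT(e.id). COUNT(col) of an all-NULL group is 0.
  8: ids {4, 7, 9, 13, 18, 19, 25} → COUNT(e.id)=7
  9: ids {28} → COUNT(e.id)=1
  10: ids {1, 14, 15, 35} → COUNT(e.id)=4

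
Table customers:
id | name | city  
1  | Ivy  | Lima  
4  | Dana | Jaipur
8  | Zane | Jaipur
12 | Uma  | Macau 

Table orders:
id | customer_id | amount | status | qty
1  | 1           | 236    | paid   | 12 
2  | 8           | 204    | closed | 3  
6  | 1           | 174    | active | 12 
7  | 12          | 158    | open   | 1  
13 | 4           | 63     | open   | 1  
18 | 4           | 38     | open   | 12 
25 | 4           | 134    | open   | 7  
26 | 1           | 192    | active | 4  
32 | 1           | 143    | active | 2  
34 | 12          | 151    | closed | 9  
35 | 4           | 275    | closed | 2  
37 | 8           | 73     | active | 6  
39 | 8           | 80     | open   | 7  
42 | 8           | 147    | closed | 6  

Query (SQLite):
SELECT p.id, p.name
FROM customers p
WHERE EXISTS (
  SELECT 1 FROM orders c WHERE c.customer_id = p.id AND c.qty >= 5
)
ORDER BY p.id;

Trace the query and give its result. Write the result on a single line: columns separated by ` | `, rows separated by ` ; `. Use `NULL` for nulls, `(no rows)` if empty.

For each customers row, check whether any orders with matching customer_id has qty >= 5.
Keep rows where that is true.

1 | Ivy ; 4 | Dana ; 8 | Zane ; 12 | Uma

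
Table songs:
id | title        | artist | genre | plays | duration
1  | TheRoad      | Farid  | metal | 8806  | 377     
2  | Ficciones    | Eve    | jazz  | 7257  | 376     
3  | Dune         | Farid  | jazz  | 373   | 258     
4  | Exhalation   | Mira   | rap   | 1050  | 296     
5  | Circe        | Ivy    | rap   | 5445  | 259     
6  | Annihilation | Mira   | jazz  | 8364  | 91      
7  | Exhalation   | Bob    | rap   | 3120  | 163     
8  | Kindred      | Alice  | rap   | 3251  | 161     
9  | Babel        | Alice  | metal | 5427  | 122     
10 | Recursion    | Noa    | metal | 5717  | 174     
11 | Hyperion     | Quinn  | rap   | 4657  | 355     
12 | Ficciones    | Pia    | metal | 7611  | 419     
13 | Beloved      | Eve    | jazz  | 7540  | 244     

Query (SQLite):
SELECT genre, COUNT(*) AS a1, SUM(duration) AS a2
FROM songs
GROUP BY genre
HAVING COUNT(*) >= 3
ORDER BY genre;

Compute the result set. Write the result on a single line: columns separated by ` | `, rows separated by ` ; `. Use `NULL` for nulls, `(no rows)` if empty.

jazz | 4 | 969 ; metal | 4 | 1092 ; rap | 5 | 1234

Group songs by genre.
Per group compute: COUNT(*), SUM(duration).
HAVING: drop groups with fewer than 3 rows.
  jazz: ids {2, 3, 6, 13} → COUNT(*)=4, SUM(duration)=969
  metal: ids {1, 9, 10, 12} → COUNT(*)=4, SUM(duration)=1092
  rap: ids {4, 5, 7, 8, 11} → COUNT(*)=5, SUM(duration)=1234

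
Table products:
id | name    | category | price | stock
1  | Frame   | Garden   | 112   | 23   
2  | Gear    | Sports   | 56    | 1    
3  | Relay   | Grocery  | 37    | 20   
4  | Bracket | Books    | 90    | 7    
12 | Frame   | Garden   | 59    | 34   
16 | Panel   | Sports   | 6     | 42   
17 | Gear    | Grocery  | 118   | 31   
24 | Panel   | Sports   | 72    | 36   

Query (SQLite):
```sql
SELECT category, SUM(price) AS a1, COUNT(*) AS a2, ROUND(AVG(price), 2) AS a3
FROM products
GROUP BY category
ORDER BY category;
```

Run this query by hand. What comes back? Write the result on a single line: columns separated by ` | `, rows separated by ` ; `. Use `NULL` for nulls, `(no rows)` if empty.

Group products by category.
Per group compute: SUM(price), COUNT(*), ROUND(AVG(price), 2).
  Books: ids {4} → SUM(price)=90, COUNT(*)=1, ROUND(AVG(price), 2)=90
  Garden: ids {1, 12} → SUM(price)=171, COUNT(*)=2, ROUND(AVG(price), 2)=85.5
  Grocery: ids {3, 17} → SUM(price)=155, COUNT(*)=2, ROUND(AVG(price), 2)=77.5
  Sports: ids {2, 16, 24} → SUM(price)=134, COUNT(*)=3, ROUND(AVG(price), 2)=44.67

Books | 90 | 1 | 90 ; Garden | 171 | 2 | 85.5 ; Grocery | 155 | 2 | 77.5 ; Sports | 134 | 3 | 44.67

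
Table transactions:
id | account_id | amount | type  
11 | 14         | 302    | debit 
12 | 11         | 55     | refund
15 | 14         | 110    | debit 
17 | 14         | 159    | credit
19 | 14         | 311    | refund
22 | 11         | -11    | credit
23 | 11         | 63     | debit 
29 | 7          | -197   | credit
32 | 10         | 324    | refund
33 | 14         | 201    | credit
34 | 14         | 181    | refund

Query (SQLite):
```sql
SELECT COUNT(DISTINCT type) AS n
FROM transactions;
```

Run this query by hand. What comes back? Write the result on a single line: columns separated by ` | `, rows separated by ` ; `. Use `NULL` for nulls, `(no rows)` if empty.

Count distinct non-NULL type values.

3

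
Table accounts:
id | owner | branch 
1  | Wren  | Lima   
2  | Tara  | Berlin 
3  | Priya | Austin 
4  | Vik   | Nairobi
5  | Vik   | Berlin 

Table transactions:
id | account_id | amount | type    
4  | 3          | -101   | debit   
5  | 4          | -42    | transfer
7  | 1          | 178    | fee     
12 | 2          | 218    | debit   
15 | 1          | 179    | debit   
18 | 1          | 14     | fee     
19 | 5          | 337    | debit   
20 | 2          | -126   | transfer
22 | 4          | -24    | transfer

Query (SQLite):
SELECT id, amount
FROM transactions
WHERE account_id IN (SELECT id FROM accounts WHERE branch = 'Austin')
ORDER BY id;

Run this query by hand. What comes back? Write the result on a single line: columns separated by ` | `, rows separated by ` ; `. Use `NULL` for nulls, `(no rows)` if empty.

Inner query: accounts.id where branch = 'Austin'.
Outer: keep transactions rows whose account_id is in that set.
Inner query → {3}

4 | -101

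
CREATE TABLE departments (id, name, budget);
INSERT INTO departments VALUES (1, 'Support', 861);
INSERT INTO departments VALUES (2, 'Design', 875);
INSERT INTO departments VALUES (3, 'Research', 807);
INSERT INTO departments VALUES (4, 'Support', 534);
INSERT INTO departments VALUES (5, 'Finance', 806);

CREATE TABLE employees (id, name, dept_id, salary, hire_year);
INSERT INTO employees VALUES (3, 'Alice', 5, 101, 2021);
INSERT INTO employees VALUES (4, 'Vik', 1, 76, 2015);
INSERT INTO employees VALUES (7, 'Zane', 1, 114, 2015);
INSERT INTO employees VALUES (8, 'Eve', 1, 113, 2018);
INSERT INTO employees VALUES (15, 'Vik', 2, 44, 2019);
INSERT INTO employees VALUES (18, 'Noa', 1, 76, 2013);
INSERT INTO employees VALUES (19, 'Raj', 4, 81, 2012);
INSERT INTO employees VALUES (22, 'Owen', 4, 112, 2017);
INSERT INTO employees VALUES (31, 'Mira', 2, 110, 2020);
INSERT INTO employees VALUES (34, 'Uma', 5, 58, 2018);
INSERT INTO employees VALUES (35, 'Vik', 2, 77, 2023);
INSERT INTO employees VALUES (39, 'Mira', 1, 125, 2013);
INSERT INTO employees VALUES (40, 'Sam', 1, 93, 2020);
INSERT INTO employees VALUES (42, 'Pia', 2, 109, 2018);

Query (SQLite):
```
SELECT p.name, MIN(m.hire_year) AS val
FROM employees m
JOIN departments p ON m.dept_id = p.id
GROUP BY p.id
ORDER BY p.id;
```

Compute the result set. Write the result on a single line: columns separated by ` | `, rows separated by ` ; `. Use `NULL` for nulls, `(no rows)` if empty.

Support | 2013 ; Design | 2018 ; Support | 2012 ; Finance | 2018

Join each employees row to its departments via dept_id.
Group joined rows by departments.id; compute MIN(m.hire_year) per group.
  1: ids {4, 7, 8, 18, 39, 40} → MIN(m.hire_year)=2013
  2: ids {15, 31, 35, 42} → MIN(m.hire_year)=2018
  4: ids {19, 22} → MIN(m.hire_year)=2012
  5: ids {3, 34} → MIN(m.hire_year)=2018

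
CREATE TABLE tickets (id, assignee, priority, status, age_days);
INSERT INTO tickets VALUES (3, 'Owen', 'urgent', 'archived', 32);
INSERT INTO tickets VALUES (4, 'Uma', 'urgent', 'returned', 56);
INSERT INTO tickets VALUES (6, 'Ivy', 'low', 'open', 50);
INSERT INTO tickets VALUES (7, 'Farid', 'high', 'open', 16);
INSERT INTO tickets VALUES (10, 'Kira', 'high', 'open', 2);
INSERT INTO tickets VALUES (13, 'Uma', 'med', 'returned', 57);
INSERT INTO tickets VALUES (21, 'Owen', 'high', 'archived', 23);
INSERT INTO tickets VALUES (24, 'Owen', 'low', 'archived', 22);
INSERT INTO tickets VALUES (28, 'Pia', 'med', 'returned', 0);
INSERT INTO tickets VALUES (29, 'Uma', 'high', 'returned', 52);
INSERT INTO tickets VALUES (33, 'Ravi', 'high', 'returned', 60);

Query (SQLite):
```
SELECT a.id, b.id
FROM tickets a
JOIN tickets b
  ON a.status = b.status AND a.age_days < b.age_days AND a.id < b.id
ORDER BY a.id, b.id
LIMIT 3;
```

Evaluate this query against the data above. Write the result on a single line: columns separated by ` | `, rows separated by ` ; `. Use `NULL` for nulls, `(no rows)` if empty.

Pairs (a,b) with same status, a.age_days < b.age_days, a.id < b.id.
status groups: archived:{3,21,24} open:{6,7,10} returned:{4,13,28,29,33}
Ordered by (a.id, b.id); first 3.

4 | 13 ; 4 | 33 ; 13 | 33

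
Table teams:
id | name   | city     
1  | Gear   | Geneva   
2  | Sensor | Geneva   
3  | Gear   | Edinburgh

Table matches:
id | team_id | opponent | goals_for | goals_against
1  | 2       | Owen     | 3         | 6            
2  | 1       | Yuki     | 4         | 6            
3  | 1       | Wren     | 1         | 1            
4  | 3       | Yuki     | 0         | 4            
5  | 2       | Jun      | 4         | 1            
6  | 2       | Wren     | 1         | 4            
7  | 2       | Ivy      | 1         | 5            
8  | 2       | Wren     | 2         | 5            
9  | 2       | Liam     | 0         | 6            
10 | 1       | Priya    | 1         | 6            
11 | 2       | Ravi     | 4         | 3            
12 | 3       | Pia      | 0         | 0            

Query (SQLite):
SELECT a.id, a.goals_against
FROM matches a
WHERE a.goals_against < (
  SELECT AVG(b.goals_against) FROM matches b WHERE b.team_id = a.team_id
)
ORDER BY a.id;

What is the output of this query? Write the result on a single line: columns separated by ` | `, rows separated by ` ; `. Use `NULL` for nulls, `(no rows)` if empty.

3 | 1 ; 5 | 1 ; 6 | 4 ; 11 | 3 ; 12 | 0

For each matches row a, compute AVG(goals_against) over rows sharing a.team_id.
Keep row a if a.goals_against < that per-group AVG.
  team_id=1: AVG(goals_against) = 4.333333
  team_id=2: AVG(goals_against) = 4.285714
  team_id=3: AVG(goals_against) = 2.0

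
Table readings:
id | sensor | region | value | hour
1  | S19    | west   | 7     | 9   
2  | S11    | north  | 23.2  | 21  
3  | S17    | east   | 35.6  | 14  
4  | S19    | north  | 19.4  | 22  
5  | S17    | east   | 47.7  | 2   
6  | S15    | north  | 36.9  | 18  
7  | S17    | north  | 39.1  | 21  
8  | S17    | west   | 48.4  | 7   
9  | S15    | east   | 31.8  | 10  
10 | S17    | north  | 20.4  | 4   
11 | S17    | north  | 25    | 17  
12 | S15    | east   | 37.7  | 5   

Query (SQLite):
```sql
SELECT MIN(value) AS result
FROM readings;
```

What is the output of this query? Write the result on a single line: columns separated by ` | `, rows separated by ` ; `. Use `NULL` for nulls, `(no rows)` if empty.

7

All value values: [7, 23.2, 35.6, 19.4, 47.7, 36.9, 39.1, 48.4, 31.8, 20.4, 25, 37.7].
MIN of non-NULL values = 7.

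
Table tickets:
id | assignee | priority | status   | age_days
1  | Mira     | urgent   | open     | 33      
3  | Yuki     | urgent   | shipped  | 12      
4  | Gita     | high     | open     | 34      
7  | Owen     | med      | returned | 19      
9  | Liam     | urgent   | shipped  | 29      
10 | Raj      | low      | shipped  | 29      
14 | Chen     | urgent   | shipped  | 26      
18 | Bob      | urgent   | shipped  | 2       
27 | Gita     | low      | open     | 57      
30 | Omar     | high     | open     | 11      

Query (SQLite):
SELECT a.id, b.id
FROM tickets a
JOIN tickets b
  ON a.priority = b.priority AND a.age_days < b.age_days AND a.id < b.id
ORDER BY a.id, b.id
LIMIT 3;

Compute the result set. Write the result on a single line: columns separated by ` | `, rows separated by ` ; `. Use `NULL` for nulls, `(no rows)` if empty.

3 | 9 ; 3 | 14 ; 10 | 27

Pairs (a,b) with same priority, a.age_days < b.age_days, a.id < b.id.
priority groups: high:{4,30} low:{10,27} med:{7} urgent:{1,3,9,14,18}
Ordered by (a.id, b.id); first 3.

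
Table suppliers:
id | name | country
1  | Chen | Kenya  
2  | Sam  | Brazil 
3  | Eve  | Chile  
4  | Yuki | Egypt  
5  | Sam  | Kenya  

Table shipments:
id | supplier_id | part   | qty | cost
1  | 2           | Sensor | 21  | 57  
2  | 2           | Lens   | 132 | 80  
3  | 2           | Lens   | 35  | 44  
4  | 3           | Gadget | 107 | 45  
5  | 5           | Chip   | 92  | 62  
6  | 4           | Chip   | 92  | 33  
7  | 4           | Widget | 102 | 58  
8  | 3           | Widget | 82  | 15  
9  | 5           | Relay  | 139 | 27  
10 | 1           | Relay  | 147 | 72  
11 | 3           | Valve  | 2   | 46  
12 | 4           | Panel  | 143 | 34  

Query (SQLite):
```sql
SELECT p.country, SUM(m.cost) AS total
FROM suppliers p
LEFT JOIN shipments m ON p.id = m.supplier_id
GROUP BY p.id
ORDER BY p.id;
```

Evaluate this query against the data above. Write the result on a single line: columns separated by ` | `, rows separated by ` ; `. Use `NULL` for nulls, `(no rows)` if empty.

LEFT JOIN keeps every suppliers row; unmatched ones get NULL for shipments columns.
Group by suppliers.id and compute SUM(m.cost). SUM over an all-NULL group is NULL.
  1: ids {10} → SUM(m.cost)=72
  2: ids {1, 2, 3} → SUM(m.cost)=181
  3: ids {4, 8, 11} → SUM(m.cost)=106
  4: ids {6, 7, 12} → SUM(m.cost)=125
  5: ids {5, 9} → SUM(m.cost)=89

Kenya | 72 ; Brazil | 181 ; Chile | 106 ; Egypt | 125 ; Kenya | 89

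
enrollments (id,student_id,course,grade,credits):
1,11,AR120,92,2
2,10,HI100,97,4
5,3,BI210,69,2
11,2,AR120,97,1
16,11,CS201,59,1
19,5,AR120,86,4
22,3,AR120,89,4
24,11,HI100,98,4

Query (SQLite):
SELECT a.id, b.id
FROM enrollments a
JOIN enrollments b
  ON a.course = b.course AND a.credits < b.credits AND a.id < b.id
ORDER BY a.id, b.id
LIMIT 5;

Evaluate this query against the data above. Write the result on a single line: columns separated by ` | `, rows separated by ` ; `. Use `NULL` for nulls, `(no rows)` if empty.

Pairs (a,b) with same course, a.credits < b.credits, a.id < b.id.
course groups: AR120:{1,11,19,22} BI210:{5} CS201:{16} HI100:{2,24}
Ordered by (a.id, b.id); first 5.

1 | 19 ; 1 | 22 ; 11 | 19 ; 11 | 22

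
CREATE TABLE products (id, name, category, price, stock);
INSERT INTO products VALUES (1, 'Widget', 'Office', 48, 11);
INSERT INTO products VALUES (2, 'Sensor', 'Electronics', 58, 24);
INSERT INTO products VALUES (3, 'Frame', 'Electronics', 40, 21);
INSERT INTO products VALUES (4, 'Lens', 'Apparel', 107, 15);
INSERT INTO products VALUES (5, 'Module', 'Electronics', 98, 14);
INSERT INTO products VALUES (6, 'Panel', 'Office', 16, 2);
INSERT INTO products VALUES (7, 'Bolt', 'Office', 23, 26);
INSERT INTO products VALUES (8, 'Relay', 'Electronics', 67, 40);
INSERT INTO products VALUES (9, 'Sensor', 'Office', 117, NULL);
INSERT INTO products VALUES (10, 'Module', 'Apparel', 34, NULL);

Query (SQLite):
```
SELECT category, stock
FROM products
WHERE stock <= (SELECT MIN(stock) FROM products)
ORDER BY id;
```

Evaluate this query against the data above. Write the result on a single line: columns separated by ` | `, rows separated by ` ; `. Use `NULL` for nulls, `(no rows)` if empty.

Scalar subquery: MIN(stock) over all products rows = 2.
Keep rows where stock <= that value.

Office | 2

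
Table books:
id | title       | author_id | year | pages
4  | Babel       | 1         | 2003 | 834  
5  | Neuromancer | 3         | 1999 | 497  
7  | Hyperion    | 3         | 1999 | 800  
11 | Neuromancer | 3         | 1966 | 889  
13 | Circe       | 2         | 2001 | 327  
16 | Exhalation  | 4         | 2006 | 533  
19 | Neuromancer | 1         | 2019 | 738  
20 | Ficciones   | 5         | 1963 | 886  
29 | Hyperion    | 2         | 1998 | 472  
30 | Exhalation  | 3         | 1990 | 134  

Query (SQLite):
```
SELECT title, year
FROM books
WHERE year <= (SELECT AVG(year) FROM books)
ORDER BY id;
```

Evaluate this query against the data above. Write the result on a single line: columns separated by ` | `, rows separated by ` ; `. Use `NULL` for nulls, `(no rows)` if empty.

Scalar subquery: AVG(year) over all books rows = 1994.4.
Keep rows where year <= that value.

Neuromancer | 1966 ; Ficciones | 1963 ; Exhalation | 1990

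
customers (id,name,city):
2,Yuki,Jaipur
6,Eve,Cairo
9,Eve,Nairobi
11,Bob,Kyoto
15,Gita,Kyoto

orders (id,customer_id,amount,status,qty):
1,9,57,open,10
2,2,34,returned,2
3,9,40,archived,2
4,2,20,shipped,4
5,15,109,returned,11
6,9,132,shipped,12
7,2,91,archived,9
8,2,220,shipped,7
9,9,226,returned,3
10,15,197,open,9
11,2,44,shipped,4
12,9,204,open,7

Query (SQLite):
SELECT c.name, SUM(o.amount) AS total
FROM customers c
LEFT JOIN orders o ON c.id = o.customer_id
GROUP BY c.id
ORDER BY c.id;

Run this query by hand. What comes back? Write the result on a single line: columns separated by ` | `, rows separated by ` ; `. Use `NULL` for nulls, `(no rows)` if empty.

LEFT JOIN keeps every customers row; unmatched ones get NULL for orders columns.
Group by customers.id and compute SUM(o.amount). SUM over an all-NULL group is NULL.
  2: ids {2, 4, 7, 8, 11} → SUM(o.amount)=409
  6: ids {—} → SUM(o.amount)=NULL
  9: ids {1, 3, 6, 9, 12} → SUM(o.amount)=659
  11: ids {—} → SUM(o.amount)=NULL
  15: ids {5, 10} → SUM(o.amount)=306

Yuki | 409 ; Eve | NULL ; Eve | 659 ; Bob | NULL ; Gita | 306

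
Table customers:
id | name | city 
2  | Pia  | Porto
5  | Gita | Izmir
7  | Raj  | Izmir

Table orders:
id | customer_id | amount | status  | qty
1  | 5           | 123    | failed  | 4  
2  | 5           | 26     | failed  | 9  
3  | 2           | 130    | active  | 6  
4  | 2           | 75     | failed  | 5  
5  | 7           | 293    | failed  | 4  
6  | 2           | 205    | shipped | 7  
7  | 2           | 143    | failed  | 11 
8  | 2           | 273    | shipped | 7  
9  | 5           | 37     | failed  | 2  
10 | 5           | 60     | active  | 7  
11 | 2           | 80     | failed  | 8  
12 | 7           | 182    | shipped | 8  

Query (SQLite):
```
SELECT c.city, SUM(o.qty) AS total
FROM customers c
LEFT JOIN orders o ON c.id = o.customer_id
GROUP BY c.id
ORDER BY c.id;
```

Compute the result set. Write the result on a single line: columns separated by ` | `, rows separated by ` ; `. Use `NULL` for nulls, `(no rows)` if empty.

Porto | 44 ; Izmir | 22 ; Izmir | 12

LEFT JOIN keeps every customers row; unmatched ones get NULL for orders columns.
Group by customers.id and compute SUM(o.qty). SUM over an all-NULL group is NULL.
  2: ids {3, 4, 6, 7, 8, 11} → SUM(o.qty)=44
  5: ids {1, 2, 9, 10} → SUM(o.qty)=22
  7: ids {5, 12} → SUM(o.qty)=12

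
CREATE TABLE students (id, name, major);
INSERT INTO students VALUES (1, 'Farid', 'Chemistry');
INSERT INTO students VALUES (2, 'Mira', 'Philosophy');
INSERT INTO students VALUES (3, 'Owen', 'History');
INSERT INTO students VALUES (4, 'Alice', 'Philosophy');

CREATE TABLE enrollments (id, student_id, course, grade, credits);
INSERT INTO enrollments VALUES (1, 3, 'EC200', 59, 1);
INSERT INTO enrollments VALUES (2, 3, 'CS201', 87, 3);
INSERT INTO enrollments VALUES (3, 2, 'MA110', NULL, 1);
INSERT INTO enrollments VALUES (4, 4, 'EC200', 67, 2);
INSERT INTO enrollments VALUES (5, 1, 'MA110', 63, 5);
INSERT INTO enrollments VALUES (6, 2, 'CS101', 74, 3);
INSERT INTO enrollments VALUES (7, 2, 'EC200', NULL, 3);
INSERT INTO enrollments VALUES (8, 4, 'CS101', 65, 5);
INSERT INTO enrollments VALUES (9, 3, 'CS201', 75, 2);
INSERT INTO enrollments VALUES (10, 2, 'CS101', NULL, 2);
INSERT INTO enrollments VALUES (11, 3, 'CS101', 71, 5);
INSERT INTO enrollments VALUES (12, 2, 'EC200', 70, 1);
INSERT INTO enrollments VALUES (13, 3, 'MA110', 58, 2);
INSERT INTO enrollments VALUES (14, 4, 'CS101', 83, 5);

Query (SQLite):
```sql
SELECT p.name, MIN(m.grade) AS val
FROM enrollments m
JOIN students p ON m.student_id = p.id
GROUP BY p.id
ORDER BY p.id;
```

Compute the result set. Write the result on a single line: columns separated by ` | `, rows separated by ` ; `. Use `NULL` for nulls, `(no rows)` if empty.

Join each enrollments row to its students via student_id.
Group joined rows by students.id; compute MIN(m.grade) per group.
  1: ids {5} → MIN(m.grade)=63
  2: ids {3, 6, 7, 10, 12} → MIN(m.grade)=70
  3: ids {1, 2, 9, 11, 13} → MIN(m.grade)=58
  4: ids {4, 8, 14} → MIN(m.grade)=65

Farid | 63 ; Mira | 70 ; Owen | 58 ; Alice | 65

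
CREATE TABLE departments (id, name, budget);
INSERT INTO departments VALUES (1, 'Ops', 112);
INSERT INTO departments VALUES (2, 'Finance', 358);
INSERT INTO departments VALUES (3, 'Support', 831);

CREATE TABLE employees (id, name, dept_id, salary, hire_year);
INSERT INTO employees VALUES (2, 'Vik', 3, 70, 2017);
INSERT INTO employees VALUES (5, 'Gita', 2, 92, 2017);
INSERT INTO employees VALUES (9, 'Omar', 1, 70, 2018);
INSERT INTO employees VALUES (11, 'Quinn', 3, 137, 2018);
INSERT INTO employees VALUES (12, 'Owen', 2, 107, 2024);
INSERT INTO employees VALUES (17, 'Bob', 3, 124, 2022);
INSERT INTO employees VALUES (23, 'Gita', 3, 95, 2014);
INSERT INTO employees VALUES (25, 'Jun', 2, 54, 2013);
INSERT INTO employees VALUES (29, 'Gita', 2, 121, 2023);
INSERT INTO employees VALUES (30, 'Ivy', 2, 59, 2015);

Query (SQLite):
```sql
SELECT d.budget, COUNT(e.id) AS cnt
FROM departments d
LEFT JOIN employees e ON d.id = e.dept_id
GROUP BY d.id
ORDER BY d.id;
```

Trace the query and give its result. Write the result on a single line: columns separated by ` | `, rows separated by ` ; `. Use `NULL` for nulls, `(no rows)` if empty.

LEFT JOIN keeps every departments row; unmatched ones get NULL for employees columns.
Group by departments.id and compute COUNT(e.id). COUNT(col) of an all-NULL group is 0.
  1: ids {9} → COUNT(e.id)=1
  2: ids {5, 12, 25, 29, 30} → COUNT(e.id)=5
  3: ids {2, 11, 17, 23} → COUNT(e.id)=4

112 | 1 ; 358 | 5 ; 831 | 4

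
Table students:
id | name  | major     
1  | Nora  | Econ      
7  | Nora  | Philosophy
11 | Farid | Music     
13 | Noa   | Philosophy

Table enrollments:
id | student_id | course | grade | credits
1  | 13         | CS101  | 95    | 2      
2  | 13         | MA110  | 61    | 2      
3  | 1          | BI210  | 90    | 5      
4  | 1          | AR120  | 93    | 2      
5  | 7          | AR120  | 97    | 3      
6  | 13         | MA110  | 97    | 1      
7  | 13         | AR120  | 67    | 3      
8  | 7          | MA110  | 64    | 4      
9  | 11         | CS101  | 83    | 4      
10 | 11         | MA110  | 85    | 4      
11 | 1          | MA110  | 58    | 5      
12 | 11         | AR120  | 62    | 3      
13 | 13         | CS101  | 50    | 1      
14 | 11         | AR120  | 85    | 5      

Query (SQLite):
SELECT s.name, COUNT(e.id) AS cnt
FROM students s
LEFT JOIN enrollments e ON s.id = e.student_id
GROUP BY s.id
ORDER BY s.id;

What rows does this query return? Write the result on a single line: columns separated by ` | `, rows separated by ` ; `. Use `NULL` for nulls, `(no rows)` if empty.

Nora | 3 ; Nora | 2 ; Farid | 4 ; Noa | 5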